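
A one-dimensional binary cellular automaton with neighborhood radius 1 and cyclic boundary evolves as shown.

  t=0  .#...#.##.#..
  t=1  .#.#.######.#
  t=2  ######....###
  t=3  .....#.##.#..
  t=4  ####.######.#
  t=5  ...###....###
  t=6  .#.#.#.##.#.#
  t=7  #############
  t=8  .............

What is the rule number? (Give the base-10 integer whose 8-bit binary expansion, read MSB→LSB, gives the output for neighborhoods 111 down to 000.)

109

  [7] ### => .  t=1,i=6
  [6] ##. => #  t=0,i=8
  [5] #.# => #  t=0,i=6
  [4] #.. => .  t=0,i=2
  [3] .## => #  t=0,i=7
  [2] .#. => #  t=0,i=1
  [1] ..# => .  t=0,i=0
  [0] ... => #  t=0,i=3
  bits 01101101 = 109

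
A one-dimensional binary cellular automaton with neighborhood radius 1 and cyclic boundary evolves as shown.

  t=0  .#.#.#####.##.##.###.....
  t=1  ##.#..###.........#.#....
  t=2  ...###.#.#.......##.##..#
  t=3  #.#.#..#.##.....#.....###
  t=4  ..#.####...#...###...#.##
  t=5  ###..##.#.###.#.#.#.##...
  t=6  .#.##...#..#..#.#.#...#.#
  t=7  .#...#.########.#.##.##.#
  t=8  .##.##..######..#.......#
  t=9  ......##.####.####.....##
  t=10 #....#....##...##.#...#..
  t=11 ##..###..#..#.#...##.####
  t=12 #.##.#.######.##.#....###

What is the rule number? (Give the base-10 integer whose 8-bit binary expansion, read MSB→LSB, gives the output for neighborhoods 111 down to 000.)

150

  [7] ### => #  t=0,i=6
  [6] ##. => .  t=0,i=9
  [5] #.# => .  t=0,i=2
  [4] #.. => #  t=0,i=20
  [3] .## => .  t=0,i=5
  [2] .#. => #  t=0,i=1
  [1] ..# => #  t=0,i=0
  [0] ... => .  t=0,i=21
  bits 10010110 = 150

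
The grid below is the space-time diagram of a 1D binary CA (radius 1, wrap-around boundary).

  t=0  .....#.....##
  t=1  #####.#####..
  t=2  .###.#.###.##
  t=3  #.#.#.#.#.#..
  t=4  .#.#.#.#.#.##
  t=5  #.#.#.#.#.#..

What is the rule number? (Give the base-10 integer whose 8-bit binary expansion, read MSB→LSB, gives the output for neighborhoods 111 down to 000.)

179

  ### -> #   bit 7 = 1  t=1,i=1
  ##. -> .   bit 6 = 0  t=0,i=12
  #.# -> #   bit 5 = 1  t=1,i=5
  #.. -> #   bit 4 = 1  t=0,i=0
  .## -> .   bit 3 = 0  t=0,i=11
  .#. -> .   bit 2 = 0  t=0,i=5
  ..# -> #   bit 1 = 1  t=0,i=4
  ... -> #   bit 0 = 1  t=0,i=1
  bits 10110011 = 179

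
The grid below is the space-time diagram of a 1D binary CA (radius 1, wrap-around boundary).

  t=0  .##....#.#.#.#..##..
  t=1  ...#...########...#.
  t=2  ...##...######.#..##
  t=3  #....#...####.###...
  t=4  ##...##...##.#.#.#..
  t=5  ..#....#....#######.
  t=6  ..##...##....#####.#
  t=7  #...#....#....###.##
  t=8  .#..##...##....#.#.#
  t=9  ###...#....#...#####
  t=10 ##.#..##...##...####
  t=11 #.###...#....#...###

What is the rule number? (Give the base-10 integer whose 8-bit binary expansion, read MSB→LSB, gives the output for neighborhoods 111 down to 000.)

  nb ###: next=#  (t=1,i=8, bit7=1)
  nb ##.: next=.  (t=0,i=2, bit6=0)
  nb #.#: next=#  (t=0,i=8, bit5=1)
  nb #..: next=#  (t=0,i=3, bit4=1)
  nb .##: next=.  (t=0,i=1, bit3=0)
  nb .#.: next=#  (t=0,i=7, bit2=1)
  nb ..#: next=.  (t=0,i=0, bit1=0)
  nb ...: next=.  (t=0,i=4, bit0=0)
  bits 10110100 = 180

180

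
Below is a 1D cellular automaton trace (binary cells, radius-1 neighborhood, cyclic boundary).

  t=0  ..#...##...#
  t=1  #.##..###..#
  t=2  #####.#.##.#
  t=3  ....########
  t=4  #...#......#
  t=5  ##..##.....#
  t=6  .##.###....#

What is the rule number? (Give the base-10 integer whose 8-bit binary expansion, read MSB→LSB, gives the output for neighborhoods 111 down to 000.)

  [7] ### => .  t=1,i=7
  [6] ##. => #  t=0,i=7
  [5] #.# => #  t=1,i=1
  [4] #.. => #  t=0,i=0
  [3] .## => #  t=0,i=6
  [2] .#. => #  t=0,i=2
  [1] ..# => .  t=0,i=1
  [0] ... => .  t=0,i=4
  bits 01111100 = 124

124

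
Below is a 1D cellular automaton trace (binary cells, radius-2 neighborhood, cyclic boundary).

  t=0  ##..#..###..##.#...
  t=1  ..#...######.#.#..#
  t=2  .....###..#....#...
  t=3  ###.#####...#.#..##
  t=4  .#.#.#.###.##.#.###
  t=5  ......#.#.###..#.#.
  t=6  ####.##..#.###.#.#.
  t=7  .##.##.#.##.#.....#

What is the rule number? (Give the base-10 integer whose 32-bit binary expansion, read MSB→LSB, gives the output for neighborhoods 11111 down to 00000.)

1532618925

  nb #####: next=.  (t=1,i=8, bit31=0)
  nb ####.: next=#  (t=1,i=10, bit30=1)
  nb ###.#: next=.  (t=1,i=11, bit29=0)
  nb ###..: next=#  (t=0,i=9, bit28=1)
  nb ##.##: next=#  (t=3,i=3, bit27=1)
  nb ##.#.: next=.  (t=0,i=14, bit26=0)
  nb ##..#: next=#  (t=0,i=2, bit25=1)
  nb ##...: next=#  (t=3,i=9, bit24=1)
  nb #.###: next=.  (t=3,i=4, bit23=0)
  nb #.##.: next=#  (t=4,i=11, bit22=1)
  nb #.#.#: next=.  (t=1,i=13, bit21=0)
  nb #.#..: next=#  (t=0,i=15, bit20=1)
  nb #..##: next=#  (t=0,i=6, bit19=1)
  nb #..#.: next=.  (t=0,i=3, bit18=0)
  nb #...#: next=.  (t=0,i=17, bit17=0)
  nb #....: next=#  (t=2,i=12, bit16=1)
  nb .####: next=#  (t=1,i=7, bit15=1)
  nb .###.: next=#  (t=0,i=8, bit14=1)
  nb .##.#: next=#  (t=0,i=13, bit13=1)
  nb .##..: next=.  (t=0,i=1, bit12=0)
  nb .#.##: next=#  (t=4,i=6, bit11=1)
  nb .#.#.: next=.  (t=1,i=14, bit10=0)
  nb .#..#: next=.  (t=0,i=5, bit9=0)
  nb .#...: next=.  (t=0,i=16, bit8=0)
  nb ..###: next=#  (t=0,i=7, bit7=1)
  nb ..##.: next=.  (t=0,i=0, bit6=0)
  nb ..#.#: next=#  (t=3,i=12, bit5=1)
  nb ..#..: next=.  (t=0,i=4, bit4=0)
  nb ...##: next=#  (t=0,i=18, bit3=1)
  nb ...#.: next=#  (t=2,i=14, bit2=1)
  nb ....#: next=.  (t=2,i=3, bit1=0)
  nb .....: next=#  (t=2,i=0, bit0=1)
  bits 01011011010110011110100010101101 = 1532618925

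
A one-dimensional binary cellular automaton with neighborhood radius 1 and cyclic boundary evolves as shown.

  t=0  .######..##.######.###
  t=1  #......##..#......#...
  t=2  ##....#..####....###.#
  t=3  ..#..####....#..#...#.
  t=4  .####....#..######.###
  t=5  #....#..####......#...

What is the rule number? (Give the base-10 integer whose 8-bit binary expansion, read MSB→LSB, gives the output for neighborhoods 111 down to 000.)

  [7] ### => .  t=0,i=2
  [6] ##. => .  t=0,i=6
  [5] #.# => #  t=0,i=0
  [4] #.. => #  t=0,i=7
  [3] .## => .  t=0,i=1
  [2] .#. => #  t=1,i=0
  [1] ..# => #  t=0,i=8
  [0] ... => .  t=1,i=2
  bits 00110110 = 54

54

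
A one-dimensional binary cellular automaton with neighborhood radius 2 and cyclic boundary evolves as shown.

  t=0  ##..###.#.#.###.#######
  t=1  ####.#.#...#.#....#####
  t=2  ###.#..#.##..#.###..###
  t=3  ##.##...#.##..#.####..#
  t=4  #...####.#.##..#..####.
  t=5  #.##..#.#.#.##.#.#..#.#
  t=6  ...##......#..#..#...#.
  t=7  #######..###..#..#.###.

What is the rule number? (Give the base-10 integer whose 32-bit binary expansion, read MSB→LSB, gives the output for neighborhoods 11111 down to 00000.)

  ##### -> #   bit 31 = 1  t=0,i=18
  ####. -> #   bit 30 = 1  t=0,i=0
  ###.# -> .   bit 29 = 0  t=0,i=6
  ###.. -> #   bit 28 = 1  t=0,i=1
  ##.## -> .   bit 27 = 0  t=0,i=15
  ##.#. -> #   bit 26 = 1  t=0,i=7
  ##..# -> #   bit 25 = 1  t=0,i=2
  ##... -> #   bit 24 = 1  t=3,i=5
  #.### -> .   bit 23 = 0  t=0,i=12
  #.##. -> .   bit 22 = 0  t=2,i=9
  #.#.# -> .   bit 21 = 0  t=0,i=8
  #.#.. -> #   bit 20 = 1  t=1,i=7
  #..## -> #   bit 19 = 1  t=0,i=3
  #..#. -> .   bit 18 = 0  t=2,i=6
  #...# -> #   bit 17 = 1  t=1,i=9
  #.... -> #   bit 16 = 1  t=1,i=15
  .#### -> .   bit 15 = 0  t=0,i=17
  .###. -> #   bit 14 = 1  t=0,i=5
  .##.# -> .   bit 13 = 0  t=5,i=0
  .##.. -> #   bit 12 = 1  t=2,i=10
  .#.## -> #   bit 11 = 1  t=0,i=11
  .#.#. -> .   bit 10 = 0  t=0,i=9
  .#..# -> .   bit 9 = 0  t=2,i=5
  .#... -> .   bit 8 = 0  t=1,i=8
  ..### -> .   bit 7 = 0  t=0,i=4
  ..##. -> #   bit 6 = 1  t=6,i=3
  ..#.# -> .   bit 5 = 0  t=1,i=11
  ..#.. -> #   bit 4 = 1  t=4,i=15
  ...## -> #   bit 3 = 1  t=1,i=17
  ...#. -> #   bit 2 = 1  t=1,i=10
  ....# -> #   bit 1 = 1  t=1,i=16
  ..... -> .   bit 0 = 0  t=6,i=7
  bits 11010111000110110101100001011110 = 3608893534

3608893534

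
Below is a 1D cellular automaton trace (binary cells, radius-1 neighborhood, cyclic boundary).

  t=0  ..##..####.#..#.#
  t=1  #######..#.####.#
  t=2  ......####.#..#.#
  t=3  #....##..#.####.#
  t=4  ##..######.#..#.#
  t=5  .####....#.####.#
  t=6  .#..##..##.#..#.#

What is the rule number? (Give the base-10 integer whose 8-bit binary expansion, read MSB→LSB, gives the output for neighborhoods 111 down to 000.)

  [7] ### => .  t=0,i=7
  [6] ##. => #  t=0,i=3
  [5] #.# => .  t=0,i=10
  [4] #.. => #  t=0,i=0
  [3] .## => #  t=0,i=2
  [2] .#. => #  t=0,i=11
  [1] ..# => #  t=0,i=1
  [0] ... => .  t=2,i=1
  bits 01011110 = 94

94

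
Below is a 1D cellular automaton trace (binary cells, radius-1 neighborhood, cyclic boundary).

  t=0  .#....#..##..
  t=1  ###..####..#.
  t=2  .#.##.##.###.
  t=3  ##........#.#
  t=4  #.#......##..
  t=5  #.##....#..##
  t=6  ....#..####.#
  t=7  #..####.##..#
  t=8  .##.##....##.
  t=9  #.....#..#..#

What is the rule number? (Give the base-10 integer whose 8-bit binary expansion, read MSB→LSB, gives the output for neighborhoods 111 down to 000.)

  [7] ### => #  t=1,i=1
  [6] ##. => .  t=0,i=10
  [5] #.# => .  t=1,i=12
  [4] #.. => #  t=0,i=2
  [3] .## => .  t=0,i=9
  [2] .#. => #  t=0,i=1
  [1] ..# => #  t=0,i=0
  [0] ... => .  t=0,i=3
  bits 10010110 = 150

150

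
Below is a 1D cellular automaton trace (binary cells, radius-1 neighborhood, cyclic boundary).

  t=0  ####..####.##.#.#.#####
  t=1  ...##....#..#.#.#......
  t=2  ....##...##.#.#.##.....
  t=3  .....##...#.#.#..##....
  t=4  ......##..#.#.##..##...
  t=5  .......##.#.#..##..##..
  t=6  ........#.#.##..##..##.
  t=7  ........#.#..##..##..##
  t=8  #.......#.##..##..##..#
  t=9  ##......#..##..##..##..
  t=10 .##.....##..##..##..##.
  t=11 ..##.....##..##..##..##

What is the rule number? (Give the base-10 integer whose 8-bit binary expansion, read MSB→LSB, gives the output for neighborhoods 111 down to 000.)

  ###|.  b7=0 t=0,i=0
  ##.|#  b6=1 t=0,i=3
  #.#|.  b5=0 t=0,i=10
  #..|#  b4=1 t=0,i=4
  .##|.  b3=0 t=0,i=6
  .#.|#  b2=1 t=0,i=14
  ..#|.  b1=0 t=0,i=5
  ...|.  b0=0 t=1,i=0
  bits 01010100 = 84

84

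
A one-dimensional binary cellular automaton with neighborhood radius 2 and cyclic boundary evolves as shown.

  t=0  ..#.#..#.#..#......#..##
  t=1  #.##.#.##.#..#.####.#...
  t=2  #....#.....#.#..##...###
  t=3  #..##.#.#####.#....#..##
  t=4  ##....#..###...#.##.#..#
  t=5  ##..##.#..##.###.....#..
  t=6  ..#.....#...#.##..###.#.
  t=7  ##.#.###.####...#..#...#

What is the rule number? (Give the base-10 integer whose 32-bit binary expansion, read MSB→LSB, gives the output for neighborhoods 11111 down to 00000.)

3659712295

  #####|#  b31=1 t=3,i=10
  ####.|#  b30=1 t=1,i=17
  ###.#|.  b29=0 t=1,i=18
  ###..|#  b28=1 t=2,i=0
  ##.##|#  b27=1 t=5,i=12
  ##.#.|.  b26=0 t=1,i=4
  ##..#|#  b25=1 t=0,i=0
  ##...|.  b24=0 t=2,i=1
  #.###|.  b23=0 t=1,i=15
  #.##.|.  b22=0 t=1,i=2
  #.#.#|#  b21=1 t=1,i=5
  #.#..|.  b20=0 t=0,i=4
  #..##|.  b19=0 t=0,i=21
  #..#.|.  b18=0 t=0,i=1
  #...#|#  b17=1 t=1,i=22
  #....|.  b16=0 t=0,i=14
  .####|#  b15=1 t=1,i=16
  .###.|#  b14=1 t=3,i=23
  .##.#|.  b13=0 t=1,i=3
  .##..|.  b12=0 t=0,i=23
  .#.##|.  b11=0 t=1,i=1
  .#.#.|#  b10=1 t=0,i=3
  .#..#|#  b9=1 t=0,i=5
  .#...|#  b8=1 t=0,i=13
  ..###|.  b7=0 t=2,i=21
  ..##.|.  b6=0 t=0,i=22
  ..#.#|#  b5=1 t=0,i=2
  ..#..|.  b4=0 t=0,i=12
  ...##|.  b3=0 t=2,i=20
  ...#.|#  b2=1 t=0,i=18
  ....#|#  b1=1 t=0,i=17
  .....|#  b0=1 t=0,i=15
  bits 11011010001000101100011100100111 = 3659712295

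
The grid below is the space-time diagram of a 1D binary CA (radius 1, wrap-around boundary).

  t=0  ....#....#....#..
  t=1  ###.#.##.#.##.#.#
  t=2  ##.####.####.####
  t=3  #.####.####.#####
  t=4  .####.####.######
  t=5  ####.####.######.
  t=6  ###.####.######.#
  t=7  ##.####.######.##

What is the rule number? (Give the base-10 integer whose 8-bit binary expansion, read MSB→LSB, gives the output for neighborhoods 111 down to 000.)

173

  ###|#  b7=1 t=1,i=0
  ##.|.  b6=0 t=1,i=2
  #.#|#  b5=1 t=1,i=3
  #..|.  b4=0 t=0,i=5
  .##|#  b3=1 t=1,i=6
  .#.|#  b2=1 t=0,i=4
  ..#|.  b1=0 t=0,i=3
  ...|#  b0=1 t=0,i=0
  bits 10101101 = 173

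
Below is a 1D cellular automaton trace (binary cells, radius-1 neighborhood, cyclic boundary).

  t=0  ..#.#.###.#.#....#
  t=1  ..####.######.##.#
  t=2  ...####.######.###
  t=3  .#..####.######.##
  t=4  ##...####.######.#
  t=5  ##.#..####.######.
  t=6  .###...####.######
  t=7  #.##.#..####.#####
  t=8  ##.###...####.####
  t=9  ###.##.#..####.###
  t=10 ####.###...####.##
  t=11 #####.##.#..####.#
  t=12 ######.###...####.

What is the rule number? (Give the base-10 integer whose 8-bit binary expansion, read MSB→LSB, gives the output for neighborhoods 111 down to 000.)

229

  nb ###: next=#  (t=0,i=7, bit7=1)
  nb ##.: next=#  (t=0,i=8, bit6=1)
  nb #.#: next=#  (t=0,i=3, bit5=1)
  nb #..: next=.  (t=0,i=0, bit4=0)
  nb .##: next=.  (t=0,i=6, bit3=0)
  nb .#.: next=#  (t=0,i=2, bit2=1)
  nb ..#: next=.  (t=0,i=1, bit1=0)
  nb ...: next=#  (t=0,i=14, bit0=1)
  bits 11100101 = 229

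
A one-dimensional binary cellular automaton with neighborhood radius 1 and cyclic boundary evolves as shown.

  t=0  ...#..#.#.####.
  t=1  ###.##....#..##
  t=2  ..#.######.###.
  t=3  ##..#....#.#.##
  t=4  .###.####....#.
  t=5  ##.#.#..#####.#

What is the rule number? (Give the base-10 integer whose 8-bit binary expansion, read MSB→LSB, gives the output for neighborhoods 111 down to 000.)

  ###|.  b7=0 t=0,i=11
  ##.|#  b6=1 t=0,i=13
  #.#|.  b5=0 t=0,i=7
  #..|#  b4=1 t=0,i=4
  .##|#  b3=1 t=0,i=10
  .#.|.  b2=0 t=0,i=3
  ..#|#  b1=1 t=0,i=2
  ...|#  b0=1 t=0,i=0
  bits 01011011 = 91

91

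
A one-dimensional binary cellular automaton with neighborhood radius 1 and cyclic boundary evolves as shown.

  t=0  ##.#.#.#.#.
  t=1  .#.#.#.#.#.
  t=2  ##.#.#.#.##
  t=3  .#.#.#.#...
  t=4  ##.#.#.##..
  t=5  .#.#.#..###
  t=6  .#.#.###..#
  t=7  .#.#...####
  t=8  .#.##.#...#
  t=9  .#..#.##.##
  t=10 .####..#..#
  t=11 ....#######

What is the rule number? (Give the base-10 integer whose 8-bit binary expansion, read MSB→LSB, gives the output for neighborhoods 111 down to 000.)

86

  nb ###: next=.  (t=2,i=0, bit7=0)
  nb ##.: next=#  (t=0,i=1, bit6=1)
  nb #.#: next=.  (t=0,i=2, bit5=0)
  nb #..: next=#  (t=1,i=10, bit4=1)
  nb .##: next=.  (t=0,i=0, bit3=0)
  nb .#.: next=#  (t=0,i=3, bit2=1)
  nb ..#: next=#  (t=1,i=0, bit1=1)
  nb ...: next=.  (t=3,i=9, bit0=0)
  bits 01010110 = 86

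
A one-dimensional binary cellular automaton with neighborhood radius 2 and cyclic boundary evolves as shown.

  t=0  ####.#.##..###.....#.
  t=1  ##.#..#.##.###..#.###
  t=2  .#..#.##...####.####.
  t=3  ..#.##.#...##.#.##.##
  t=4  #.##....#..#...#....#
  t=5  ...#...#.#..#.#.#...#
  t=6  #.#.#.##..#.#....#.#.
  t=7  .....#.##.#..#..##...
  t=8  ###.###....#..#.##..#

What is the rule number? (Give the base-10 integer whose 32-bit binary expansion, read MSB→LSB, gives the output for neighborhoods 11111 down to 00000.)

847305701

  [31] ##### => .  t=1,i=20
  [30] ####. => .  t=0,i=2
  [29] ###.# => #  t=0,i=3
  [28] ###.. => #  t=0,i=13
  [27] ##.## => .  t=1,i=10
  [26] ##.#. => .  t=0,i=4
  [25] ##..# => #  t=0,i=9
  [24] ##... => .  t=0,i=14
  [23] #.### => #  t=0,i=0
  [22] #.##. => .  t=0,i=7
  [21] #.#.# => .  t=0,i=5
  [20] #.#.. => .  t=1,i=3
  [19] #..## => .  t=0,i=10
  [18] #..#. => .  t=1,i=5
  [17] #...# => .  t=2,i=9
  [16] #.... => .  t=0,i=15
  [15] .#### => #  t=0,i=1
  [14] .###. => #  t=0,i=12
  [13] .##.# => .  t=1,i=9
  [12] .##.. => #  t=0,i=8
  [11] .#.## => #  t=0,i=6
  [10] .#.#. => .  t=5,i=8
  [9] .#..# => #  t=1,i=4
  [8] .#... => #  t=3,i=8
  [7] ..### => #  t=0,i=11
  [6] ..##. => #  t=3,i=11
  [5] ..#.# => #  t=0,i=19
  [4] ..#.. => .  t=2,i=1
  [3] ...## => .  t=2,i=10
  [2] ...#. => #  t=0,i=18
  [1] ....# => .  t=0,i=17
  [0] ..... => #  t=0,i=16
  bits 00110010100000001101101111100101 = 847305701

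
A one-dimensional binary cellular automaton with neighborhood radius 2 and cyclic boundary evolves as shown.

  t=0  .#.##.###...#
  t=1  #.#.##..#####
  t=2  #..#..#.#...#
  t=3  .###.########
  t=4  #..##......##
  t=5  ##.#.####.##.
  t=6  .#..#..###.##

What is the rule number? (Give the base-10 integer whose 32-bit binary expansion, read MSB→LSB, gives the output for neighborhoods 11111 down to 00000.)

  #####|.  b31=0 t=1,i=10
  ####.|#  b30=1 t=1,i=12
  ###.#|#  b29=1 t=1,i=0
  ###..|#  b28=1 t=0,i=8
  ##.##|#  b27=1 t=0,i=5
  ##.#.|.  b26=0 t=1,i=1
  ##..#|#  b25=1 t=1,i=6
  ##...|#  b24=1 t=0,i=9
  #.###|.  b23=0 t=0,i=6
  #.##.|.  b22=0 t=0,i=3
  #.#.#|.  b21=0 t=0,i=1
  #.#..|#  b20=1 t=2,i=8
  #..##|.  b19=0 t=1,i=7
  #..#.|#  b18=1 t=2,i=2
  #...#|#  b17=1 t=0,i=10
  #....|#  b16=1 t=4,i=6
  .####|.  b15=0 t=1,i=9
  .###.|.  b14=0 t=0,i=7
  .##.#|#  b13=1 t=0,i=4
  .##..|.  b12=0 t=1,i=5
  .#.##|#  b11=1 t=0,i=2
  .#.#.|#  b10=1 t=0,i=0
  .#..#|.  b9=0 t=2,i=4
  .#...|#  b8=1 t=2,i=9
  ..###|#  b7=1 t=1,i=8
  ..##.|#  b6=1 t=2,i=12
  ..#.#|#  b5=1 t=0,i=12
  ..#..|#  b4=1 t=2,i=3
  ...##|#  b3=1 t=2,i=11
  ...#.|#  b2=1 t=0,i=11
  ....#|.  b1=0 t=4,i=9
  .....|#  b0=1 t=4,i=7
  bits 01111011000101110010110111111101 = 2065116669

2065116669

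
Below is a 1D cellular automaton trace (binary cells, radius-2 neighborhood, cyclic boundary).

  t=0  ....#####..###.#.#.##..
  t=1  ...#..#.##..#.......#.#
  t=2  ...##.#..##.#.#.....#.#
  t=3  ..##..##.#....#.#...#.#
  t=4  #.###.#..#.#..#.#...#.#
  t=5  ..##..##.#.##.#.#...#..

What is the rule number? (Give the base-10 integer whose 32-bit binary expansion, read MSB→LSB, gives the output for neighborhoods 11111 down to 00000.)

2458997368

  nb #####: next=#  (t=0,i=6, bit31=1)
  nb ####.: next=.  (t=0,i=7, bit30=0)
  nb ###.#: next=.  (t=0,i=13, bit29=0)
  nb ###..: next=#  (t=0,i=8, bit28=1)
  nb ##.##: next=.  (t=4,i=1, bit27=0)
  nb ##.#.: next=.  (t=0,i=14, bit26=0)
  nb ##..#: next=#  (t=0,i=9, bit25=1)
  nb ##...: next=.  (t=0,i=21, bit24=0)
  nb #.###: next=#  (t=4,i=2, bit23=1)
  nb #.##.: next=.  (t=0,i=19, bit22=0)
  nb #.#.#: next=.  (t=0,i=15, bit21=0)
  nb #.#..: next=#  (t=1,i=22, bit20=1)
  nb #..##: next=.  (t=0,i=10, bit19=0)
  nb #..#.: next=.  (t=1,i=5, bit18=0)
  nb #...#: next=.  (t=1,i=1, bit17=0)
  nb #....: next=#  (t=0,i=22, bit16=1)
  nb .####: next=.  (t=0,i=5, bit15=0)
  nb .###.: next=#  (t=0,i=12, bit14=1)
  nb .##.#: next=.  (t=2,i=4, bit13=0)
  nb .##..: next=#  (t=0,i=20, bit12=1)
  nb .#.##: next=.  (t=0,i=18, bit11=0)
  nb .#.#.: next=.  (t=0,i=16, bit10=0)
  nb .#..#: next=#  (t=1,i=4, bit9=1)
  nb .#...: next=.  (t=1,i=0, bit8=0)
  nb ..###: next=.  (t=0,i=4, bit7=0)
  nb ..##.: next=#  (t=2,i=3, bit6=1)
  nb ..#.#: next=#  (t=1,i=6, bit5=1)
  nb ..#..: next=#  (t=1,i=3, bit4=1)
  nb ...##: next=#  (t=0,i=3, bit3=1)
  nb ...#.: next=.  (t=1,i=2, bit2=0)
  nb ....#: next=.  (t=0,i=2, bit1=0)
  nb .....: next=.  (t=0,i=0, bit0=0)
  bits 10010010100100010101001001111000 = 2458997368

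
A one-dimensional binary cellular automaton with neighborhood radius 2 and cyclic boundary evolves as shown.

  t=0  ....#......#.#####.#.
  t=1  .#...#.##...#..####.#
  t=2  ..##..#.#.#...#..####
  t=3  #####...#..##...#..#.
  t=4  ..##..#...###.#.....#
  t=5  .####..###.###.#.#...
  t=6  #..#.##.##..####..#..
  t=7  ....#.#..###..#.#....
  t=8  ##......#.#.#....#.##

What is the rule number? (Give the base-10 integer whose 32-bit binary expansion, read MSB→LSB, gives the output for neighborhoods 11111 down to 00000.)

3861543241

  ##### -> #   bit 31 = 1  t=0,i=15
  ####. -> #   bit 30 = 1  t=0,i=16
  ###.# -> #   bit 29 = 1  t=0,i=17
  ###.. -> .   bit 28 = 0  t=2,i=20
  ##.## -> .   bit 27 = 0  t=5,i=10
  ##.#. -> #   bit 26 = 1  t=0,i=18
  ##..# -> #   bit 25 = 1  t=2,i=0
  ##... -> .   bit 24 = 0  t=1,i=9
  #.### -> .   bit 23 = 0  t=0,i=13
  #.##. -> .   bit 22 = 0  t=1,i=7
  #.#.# -> #   bit 21 = 1  t=1,i=20
  #.#.. -> .   bit 20 = 0  t=0,i=19
  #..## -> #   bit 19 = 1  t=1,i=14
  #..#. -> .   bit 18 = 0  t=2,i=5
  #...# -> #   bit 17 = 1  t=1,i=3
  #.... -> .   bit 16 = 0  t=0,i=0
  .#### -> .   bit 15 = 0  t=0,i=14
  .###. -> #   bit 14 = 1  t=4,i=11
  .##.# -> #   bit 13 = 1  t=6,i=6
  .##.. -> #   bit 12 = 1  t=1,i=8
  .#.## -> #   bit 11 = 1  t=0,i=12
  .#.#. -> .   bit 10 = 0  t=1,i=0
  .#..# -> .   bit 9 = 0  t=1,i=13
  .#... -> #   bit 8 = 1  t=0,i=5
  ..### -> .   bit 7 = 0  t=1,i=15
  ..##. -> #   bit 6 = 1  t=2,i=2
  ..#.# -> .   bit 5 = 0  t=0,i=11
  ..#.. -> .   bit 4 = 0  t=0,i=4
  ...## -> #   bit 3 = 1  t=4,i=9
  ...#. -> .   bit 2 = 0  t=0,i=3
  ....# -> .   bit 1 = 0  t=0,i=2
  ..... -> #   bit 0 = 1  t=0,i=1
  bits 11100110001010100111100101001001 = 3861543241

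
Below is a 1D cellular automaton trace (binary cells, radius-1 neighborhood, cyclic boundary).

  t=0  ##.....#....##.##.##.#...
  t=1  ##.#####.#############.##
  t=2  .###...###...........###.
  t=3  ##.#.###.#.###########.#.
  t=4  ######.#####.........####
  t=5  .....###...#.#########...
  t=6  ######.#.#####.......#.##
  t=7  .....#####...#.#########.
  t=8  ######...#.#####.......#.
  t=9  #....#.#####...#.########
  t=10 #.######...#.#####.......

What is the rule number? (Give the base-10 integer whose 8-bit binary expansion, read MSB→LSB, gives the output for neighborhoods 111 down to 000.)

111

  nb ###: next=.  (t=1,i=0, bit7=0)
  nb ##.: next=#  (t=0,i=1, bit6=1)
  nb #.#: next=#  (t=0,i=14, bit5=1)
  nb #..: next=.  (t=0,i=2, bit4=0)
  nb .##: next=#  (t=0,i=0, bit3=1)
  nb .#.: next=#  (t=0,i=7, bit2=1)
  nb ..#: next=#  (t=0,i=6, bit1=1)
  nb ...: next=#  (t=0,i=3, bit0=1)
  bits 01101111 = 111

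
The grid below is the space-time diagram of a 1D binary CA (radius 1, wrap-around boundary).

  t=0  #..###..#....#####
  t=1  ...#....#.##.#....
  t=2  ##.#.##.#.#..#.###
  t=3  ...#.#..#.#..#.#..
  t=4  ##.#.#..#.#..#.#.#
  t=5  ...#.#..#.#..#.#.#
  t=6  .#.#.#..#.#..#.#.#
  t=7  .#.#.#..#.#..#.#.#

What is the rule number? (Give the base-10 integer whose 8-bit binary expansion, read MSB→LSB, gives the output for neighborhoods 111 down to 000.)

13

  ### -> .   bit 7 = 0  t=0,i=4
  ##. -> .   bit 6 = 0  t=0,i=0
  #.# -> .   bit 5 = 0  t=1,i=9
  #.. -> .   bit 4 = 0  t=0,i=1
  .## -> #   bit 3 = 1  t=0,i=3
  .#. -> #   bit 2 = 1  t=0,i=8
  ..# -> .   bit 1 = 0  t=0,i=2
  ... -> #   bit 0 = 1  t=0,i=10
  bits 00001101 = 13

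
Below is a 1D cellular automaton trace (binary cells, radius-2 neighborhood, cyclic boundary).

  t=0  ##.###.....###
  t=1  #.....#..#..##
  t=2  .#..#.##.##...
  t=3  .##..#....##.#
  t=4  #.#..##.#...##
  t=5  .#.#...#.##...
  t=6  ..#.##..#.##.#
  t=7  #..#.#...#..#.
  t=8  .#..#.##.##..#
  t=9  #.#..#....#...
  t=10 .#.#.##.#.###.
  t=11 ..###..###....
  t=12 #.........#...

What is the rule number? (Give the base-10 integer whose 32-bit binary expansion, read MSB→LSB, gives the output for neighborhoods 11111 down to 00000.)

  [31] ##### => #  t=0,i=13
  [30] ####. => #  t=0,i=0
  [29] ###.# => .  t=0,i=1
  [28] ###.. => .  t=0,i=5
  [27] ##.## => .  t=0,i=2
  [26] ##.#. => #  t=3,i=12
  [25] ##..# => .  t=3,i=3
  [24] ##... => #  t=0,i=6
  [23] #.### => .  t=0,i=3
  [22] #.##. => .  t=2,i=6
  [21] #.#.# => #  t=3,i=13
  [20] #.#.. => .  t=4,i=2
  [19] #..## => .  t=1,i=11
  [18] #..#. => .  t=1,i=8
  [17] #...# => #  t=4,i=10
  [16] #.... => .  t=0,i=7
  [15] .#### => #  t=0,i=12
  [14] .###. => .  t=0,i=4
  [13] .##.# => .  t=2,i=7
  [12] .##.. => #  t=2,i=10
  [11] .#.## => #  t=2,i=5
  [10] .#.#. => #  t=5,i=2
  [9] .#..# => #  t=1,i=7
  [8] .#... => #  t=3,i=6
  [7] ..### => .  t=0,i=11
  [6] ..##. => .  t=3,i=10
  [5] ..#.# => .  t=2,i=4
  [4] ..#.. => #  t=1,i=6
  [3] ...## => .  t=0,i=10
  [2] ...#. => .  t=1,i=5
  [1] ....# => #  t=0,i=9
  [0] ..... => .  t=0,i=8
  bits 11000101001000101001111100010010 = 3307380498

3307380498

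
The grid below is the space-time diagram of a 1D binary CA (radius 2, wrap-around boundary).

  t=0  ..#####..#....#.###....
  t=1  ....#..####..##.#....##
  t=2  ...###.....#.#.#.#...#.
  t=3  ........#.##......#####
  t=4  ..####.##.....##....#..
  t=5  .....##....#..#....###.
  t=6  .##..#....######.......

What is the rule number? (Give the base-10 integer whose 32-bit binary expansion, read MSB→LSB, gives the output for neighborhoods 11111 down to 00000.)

2928018293

  #####|#  b31=1 t=0,i=4
  ####.|.  b30=0 t=0,i=5
  ###.#|#  b29=1 t=4,i=5
  ###..|.  b28=0 t=0,i=6
  ##.##|#  b27=1 t=4,i=6
  ##.#.|#  b26=1 t=1,i=15
  ##..#|#  b25=1 t=0,i=7
  ##...|.  b24=0 t=0,i=19
  #.###|#  b23=1 t=0,i=16
  #.##.|.  b22=0 t=3,i=10
  #.#.#|.  b21=0 t=2,i=13
  #.#..|.  b20=0 t=1,i=16
  #..##|.  b19=0 t=1,i=6
  #..#.|#  b18=1 t=0,i=8
  #...#|#  b17=1 t=2,i=19
  #....|.  b16=0 t=0,i=11
  .####|.  b15=0 t=0,i=3
  .###.|.  b14=0 t=0,i=17
  .##.#|.  b13=0 t=1,i=14
  .##..|.  b12=0 t=1,i=22
  .#.##|.  b11=0 t=0,i=15
  .#.#.|.  b10=0 t=2,i=12
  .#..#|#  b9=1 t=1,i=5
  .#...|#  b8=1 t=0,i=10
  ..###|.  b7=0 t=0,i=2
  ..##.|#  b6=1 t=1,i=13
  ..#.#|#  b5=1 t=0,i=14
  ..#..|#  b4=1 t=0,i=9
  ...##|.  b3=0 t=0,i=1
  ...#.|#  b2=1 t=0,i=13
  ....#|.  b1=0 t=0,i=0
  .....|#  b0=1 t=0,i=21
  bits 10101110100001100000001101110101 = 2928018293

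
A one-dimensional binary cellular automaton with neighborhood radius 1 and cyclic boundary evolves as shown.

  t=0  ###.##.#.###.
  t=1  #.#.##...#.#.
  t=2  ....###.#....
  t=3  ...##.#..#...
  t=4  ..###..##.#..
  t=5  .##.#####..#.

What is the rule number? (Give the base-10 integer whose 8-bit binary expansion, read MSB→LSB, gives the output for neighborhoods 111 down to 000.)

90

  nb ###: next=.  (t=0,i=1, bit7=0)
  nb ##.: next=#  (t=0,i=2, bit6=1)
  nb #.#: next=.  (t=0,i=3, bit5=0)
  nb #..: next=#  (t=1,i=6, bit4=1)
  nb .##: next=#  (t=0,i=0, bit3=1)
  nb .#.: next=.  (t=0,i=7, bit2=0)
  nb ..#: next=#  (t=1,i=8, bit1=1)
  nb ...: next=.  (t=1,i=7, bit0=0)
  bits 01011010 = 90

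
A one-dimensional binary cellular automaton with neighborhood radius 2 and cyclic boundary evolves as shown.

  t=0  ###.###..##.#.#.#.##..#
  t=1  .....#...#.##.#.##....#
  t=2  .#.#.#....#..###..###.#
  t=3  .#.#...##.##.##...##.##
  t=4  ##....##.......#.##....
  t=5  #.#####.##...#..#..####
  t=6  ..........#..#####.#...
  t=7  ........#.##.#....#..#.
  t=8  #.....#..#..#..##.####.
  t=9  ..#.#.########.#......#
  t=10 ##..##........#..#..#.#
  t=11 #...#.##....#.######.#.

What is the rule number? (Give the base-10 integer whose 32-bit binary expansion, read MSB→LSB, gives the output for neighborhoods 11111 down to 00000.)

  ##### -> .   bit 31 = 0  t=5,i=4
  ####. -> .   bit 30 = 0  t=0,i=1
  ###.# -> .   bit 29 = 0  t=0,i=2
  ###.. -> .   bit 28 = 0  t=0,i=6
  ##.## -> .   bit 27 = 0  t=0,i=3
  ##.#. -> #   bit 26 = 1  t=0,i=11
  ##..# -> .   bit 25 = 0  t=0,i=7
  ##... -> #   bit 24 = 1  t=1,i=18
  #.### -> .   bit 23 = 0  t=0,i=4
  #.##. -> .   bit 22 = 0  t=0,i=18
  #.#.# -> #   bit 21 = 1  t=0,i=12
  #.#.. -> .   bit 20 = 0  t=2,i=5
  #..## -> .   bit 19 = 0  t=0,i=8
  #..#. -> #   bit 18 = 1  t=5,i=15
  #...# -> .   bit 17 = 0  t=1,i=7
  #.... -> #   bit 16 = 1  t=1,i=1
  .#### -> .   bit 15 = 0  t=0,i=0
  .###. -> #   bit 14 = 1  t=0,i=5
  .##.# -> .   bit 13 = 0  t=0,i=10
  .##.. -> .   bit 12 = 0  t=0,i=19
  .#.## -> #   bit 11 = 1  t=0,i=17
  .#.#. -> .   bit 10 = 0  t=0,i=13
  .#..# -> #   bit 9 = 1  t=2,i=11
  .#... -> .   bit 8 = 0  t=1,i=0
  ..### -> #   bit 7 = 1  t=0,i=22
  ..##. -> #   bit 6 = 1  t=0,i=9
  ..#.# -> .   bit 5 = 0  t=1,i=9
  ..#.. -> #   bit 4 = 1  t=1,i=5
  ...## -> #   bit 3 = 1  t=3,i=6
  ...#. -> .   bit 2 = 0  t=1,i=4
  ....# -> #   bit 1 = 1  t=1,i=3
  ..... -> .   bit 0 = 0  t=1,i=2
  bits 00000101001001010100101011011010 = 86330074

86330074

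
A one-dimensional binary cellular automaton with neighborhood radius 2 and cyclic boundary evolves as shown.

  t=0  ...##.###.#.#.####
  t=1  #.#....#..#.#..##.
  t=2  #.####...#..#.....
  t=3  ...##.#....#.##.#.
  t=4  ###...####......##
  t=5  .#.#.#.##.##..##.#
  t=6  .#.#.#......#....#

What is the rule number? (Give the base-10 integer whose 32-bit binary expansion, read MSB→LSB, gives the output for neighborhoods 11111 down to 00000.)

  nb #####: next=.  (t=4,i=0, bit31=0)
  nb ####.: next=#  (t=0,i=16, bit30=1)
  nb ###.#: next=.  (t=0,i=8, bit29=0)
  nb ###..: next=.  (t=0,i=17, bit28=0)
  nb ##.##: next=.  (t=0,i=5, bit27=0)
  nb ##.#.: next=.  (t=0,i=9, bit26=0)
  nb ##..#: next=#  (t=5,i=12, bit25=1)
  nb ##...: next=#  (t=0,i=0, bit24=1)
  nb #.###: next=.  (t=0,i=6, bit23=0)
  nb #.##.: next=.  (t=3,i=13, bit22=0)
  nb #.#.#: next=#  (t=0,i=10, bit21=1)
  nb #.#..: next=#  (t=1,i=2, bit20=1)
  nb #..##: next=.  (t=1,i=14, bit19=0)
  nb #..#.: next=#  (t=1,i=9, bit18=1)
  nb #...#: next=.  (t=0,i=1, bit17=0)
  nb #....: next=#  (t=1,i=4, bit16=1)
  nb .####: next=#  (t=0,i=15, bit15=1)
  nb .###.: next=#  (t=0,i=7, bit14=1)
  nb .##.#: next=.  (t=0,i=4, bit13=0)
  nb .##..: next=.  (t=5,i=11, bit12=0)
  nb .#.##: next=.  (t=0,i=13, bit11=0)
  nb .#.#.: next=.  (t=0,i=11, bit10=0)
  nb .#..#: next=.  (t=1,i=8, bit9=0)
  nb .#...: next=#  (t=1,i=3, bit8=1)
  nb ..###: next=.  (t=4,i=6, bit7=0)
  nb ..##.: next=.  (t=0,i=3, bit6=0)
  nb ..#.#: next=.  (t=1,i=10, bit5=0)
  nb ..#..: next=.  (t=1,i=7, bit4=0)
  nb ...##: next=#  (t=0,i=2, bit3=1)
  nb ...#.: next=.  (t=1,i=6, bit2=0)
  nb ....#: next=#  (t=1,i=5, bit1=1)
  nb .....: next=.  (t=2,i=15, bit0=0)
  bits 01000011001101011100000100001010 = 1127596298

1127596298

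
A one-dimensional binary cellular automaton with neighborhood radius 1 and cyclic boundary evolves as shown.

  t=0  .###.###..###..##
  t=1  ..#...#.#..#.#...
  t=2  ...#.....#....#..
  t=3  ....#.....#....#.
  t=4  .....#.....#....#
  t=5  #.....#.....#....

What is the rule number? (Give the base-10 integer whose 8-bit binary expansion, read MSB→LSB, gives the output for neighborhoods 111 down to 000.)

  [7] ### => #  t=0,i=2
  [6] ##. => .  t=0,i=3
  [5] #.# => .  t=0,i=0
  [4] #.. => #  t=0,i=8
  [3] .## => .  t=0,i=1
  [2] .#. => .  t=1,i=2
  [1] ..# => .  t=0,i=9
  [0] ... => .  t=1,i=0
  bits 10010000 = 144

144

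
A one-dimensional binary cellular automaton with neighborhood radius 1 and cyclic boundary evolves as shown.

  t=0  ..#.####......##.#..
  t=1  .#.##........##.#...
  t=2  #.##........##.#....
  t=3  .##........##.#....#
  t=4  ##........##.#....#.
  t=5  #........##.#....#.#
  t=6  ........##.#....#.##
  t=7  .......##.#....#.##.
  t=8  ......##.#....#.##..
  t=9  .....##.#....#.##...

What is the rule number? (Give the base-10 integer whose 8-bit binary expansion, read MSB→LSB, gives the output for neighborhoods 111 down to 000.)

  ###|.  b7=0 t=0,i=5
  ##.|.  b6=0 t=0,i=7
  #.#|#  b5=1 t=0,i=3
  #..|.  b4=0 t=0,i=8
  .##|#  b3=1 t=0,i=4
  .#.|.  b2=0 t=0,i=2
  ..#|#  b1=1 t=0,i=1
  ...|.  b0=0 t=0,i=0
  bits 00101010 = 42

42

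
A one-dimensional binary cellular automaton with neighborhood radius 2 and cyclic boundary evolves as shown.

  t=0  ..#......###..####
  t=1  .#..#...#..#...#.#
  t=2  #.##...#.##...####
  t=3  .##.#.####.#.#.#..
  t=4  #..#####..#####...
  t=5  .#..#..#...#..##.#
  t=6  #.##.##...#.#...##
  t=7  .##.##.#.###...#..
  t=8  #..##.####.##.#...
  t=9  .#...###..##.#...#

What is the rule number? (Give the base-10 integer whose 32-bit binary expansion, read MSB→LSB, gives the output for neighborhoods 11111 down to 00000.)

  ##### -> .   bit 31 = 0  t=2,i=16
  ####. -> .   bit 30 = 0  t=0,i=16
  ###.# -> .   bit 29 = 0  t=2,i=0
  ###.. -> #   bit 28 = 1  t=0,i=11
  ##.## -> #   bit 27 = 1  t=2,i=1
  ##.#. -> #   bit 26 = 1  t=3,i=3
  ##..# -> .   bit 25 = 0  t=0,i=0
  ##... -> #   bit 24 = 1  t=2,i=4
  #.### -> #   bit 23 = 1  t=3,i=6
  #.##. -> #   bit 22 = 1  t=2,i=2
  #.#.# -> #   bit 21 = 1  t=1,i=17
  #.#.. -> .   bit 20 = 0  t=1,i=1
  #..## -> .   bit 19 = 0  t=0,i=13
  #..#. -> #   bit 18 = 1  t=0,i=1
  #...# -> .   bit 17 = 0  t=1,i=6
  #.... -> #   bit 16 = 1  t=0,i=4
  .#### -> #   bit 15 = 1  t=0,i=15
  .###. -> .   bit 14 = 0  t=0,i=10
  .##.# -> .   bit 13 = 0  t=3,i=2
  .##.. -> .   bit 12 = 0  t=2,i=3
  .#.## -> #   bit 11 = 1  t=2,i=8
  .#.#. -> #   bit 10 = 1  t=1,i=0
  .#..# -> #   bit 9 = 1  t=1,i=2
  .#... -> .   bit 8 = 0  t=0,i=3
  ..### -> .   bit 7 = 0  t=0,i=9
  ..##. -> .   bit 6 = 0  t=3,i=1
  ..#.# -> #   bit 5 = 1  t=1,i=15
  ..#.. -> .   bit 4 = 0  t=0,i=2
  ...## -> #   bit 3 = 1  t=0,i=8
  ...#. -> #   bit 2 = 1  t=1,i=7
  ....# -> .   bit 1 = 0  t=0,i=7
  ..... -> .   bit 0 = 0  t=0,i=5
  bits 00011101111001011000111000101100 = 501583404

501583404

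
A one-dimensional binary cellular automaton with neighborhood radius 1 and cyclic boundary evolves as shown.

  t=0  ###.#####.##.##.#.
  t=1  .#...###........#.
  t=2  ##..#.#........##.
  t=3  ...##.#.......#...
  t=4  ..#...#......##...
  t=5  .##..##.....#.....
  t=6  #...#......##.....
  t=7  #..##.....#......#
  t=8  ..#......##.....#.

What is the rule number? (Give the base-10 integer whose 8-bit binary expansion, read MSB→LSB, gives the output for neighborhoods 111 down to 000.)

134

  ### -> #   bit 7 = 1  t=0,i=1
  ##. -> .   bit 6 = 0  t=0,i=2
  #.# -> .   bit 5 = 0  t=0,i=3
  #.. -> .   bit 4 = 0  t=1,i=2
  .## -> .   bit 3 = 0  t=0,i=0
  .#. -> #   bit 2 = 1  t=0,i=16
  ..# -> #   bit 1 = 1  t=1,i=0
  ... -> .   bit 0 = 0  t=1,i=3
  bits 10000110 = 134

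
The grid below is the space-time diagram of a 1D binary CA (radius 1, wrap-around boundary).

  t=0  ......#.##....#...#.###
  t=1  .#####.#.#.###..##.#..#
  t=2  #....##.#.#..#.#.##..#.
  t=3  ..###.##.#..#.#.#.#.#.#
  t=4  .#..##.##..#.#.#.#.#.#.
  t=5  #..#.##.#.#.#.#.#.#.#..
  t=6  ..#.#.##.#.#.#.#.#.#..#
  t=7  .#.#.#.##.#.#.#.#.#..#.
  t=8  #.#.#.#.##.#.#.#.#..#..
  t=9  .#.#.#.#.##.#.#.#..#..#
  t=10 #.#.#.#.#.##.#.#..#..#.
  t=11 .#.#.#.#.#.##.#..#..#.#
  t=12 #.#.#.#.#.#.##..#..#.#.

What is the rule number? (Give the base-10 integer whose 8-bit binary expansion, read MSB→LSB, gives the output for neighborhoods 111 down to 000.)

  ### -> .   bit 7 = 0  t=0,i=21
  ##. -> #   bit 6 = 1  t=0,i=9
  #.# -> #   bit 5 = 1  t=0,i=7
  #.. -> .   bit 4 = 0  t=0,i=0
  .## -> .   bit 3 = 0  t=0,i=8
  .#. -> .   bit 2 = 0  t=0,i=6
  ..# -> #   bit 1 = 1  t=0,i=5
  ... -> #   bit 0 = 1  t=0,i=1
  bits 01100011 = 99

99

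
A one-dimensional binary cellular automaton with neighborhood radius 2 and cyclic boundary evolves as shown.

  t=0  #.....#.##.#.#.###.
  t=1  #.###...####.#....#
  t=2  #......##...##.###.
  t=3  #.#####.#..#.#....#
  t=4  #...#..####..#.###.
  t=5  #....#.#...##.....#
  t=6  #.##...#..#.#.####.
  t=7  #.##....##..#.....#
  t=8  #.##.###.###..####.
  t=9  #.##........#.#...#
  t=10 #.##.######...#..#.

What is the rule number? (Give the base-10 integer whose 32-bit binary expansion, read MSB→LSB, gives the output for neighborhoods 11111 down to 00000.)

2255827595

  ##### -> #   bit 31 = 1  t=3,i=4
  ####. -> .   bit 30 = 0  t=1,i=10
  ###.# -> .   bit 29 = 0  t=0,i=17
  ###.. -> .   bit 28 = 0  t=1,i=4
  ##.## -> .   bit 27 = 0  t=1,i=1
  ##.#. -> #   bit 26 = 1  t=0,i=10
  ##..# -> #   bit 25 = 1  t=4,i=11
  ##... -> .   bit 24 = 0  t=1,i=5
  #.### -> .   bit 23 = 0  t=0,i=15
  #.##. -> #   bit 22 = 1  t=0,i=8
  #.#.# -> #   bit 21 = 1  t=0,i=11
  #.#.. -> #   bit 20 = 1  t=0,i=0
  #..## -> .   bit 19 = 0  t=4,i=6
  #..#. -> #   bit 18 = 1  t=3,i=10
  #...# -> .   bit 17 = 0  t=1,i=6
  #.... -> #   bit 16 = 1  t=0,i=2
  .#### -> .   bit 15 = 0  t=1,i=9
  .###. -> .   bit 14 = 0  t=0,i=16
  .##.# -> #   bit 13 = 1  t=0,i=9
  .##.. -> #   bit 12 = 1  t=2,i=8
  .#.## -> .   bit 11 = 0  t=0,i=7
  .#.#. -> .   bit 10 = 0  t=0,i=12
  .#..# -> #   bit 9 = 1  t=3,i=9
  .#... -> .   bit 8 = 0  t=0,i=1
  ..### -> #   bit 7 = 1  t=1,i=8
  ..##. -> .   bit 6 = 0  t=1,i=18
  ..#.# -> .   bit 5 = 0  t=0,i=6
  ..#.. -> .   bit 4 = 0  t=4,i=4
  ...## -> #   bit 3 = 1  t=1,i=7
  ...#. -> .   bit 2 = 0  t=0,i=5
  ....# -> #   bit 1 = 1  t=0,i=4
  ..... -> #   bit 0 = 1  t=0,i=3
  bits 10000110011101010011001010001011 = 2255827595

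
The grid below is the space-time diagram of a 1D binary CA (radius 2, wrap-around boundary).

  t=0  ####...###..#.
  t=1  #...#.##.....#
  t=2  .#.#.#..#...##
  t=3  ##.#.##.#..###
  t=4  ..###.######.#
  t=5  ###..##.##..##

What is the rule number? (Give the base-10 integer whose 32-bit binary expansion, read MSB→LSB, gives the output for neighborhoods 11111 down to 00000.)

  ##### -> #   bit 31 = 1  t=3,i=13
  ####. -> .   bit 30 = 0  t=0,i=2
  ###.# -> .   bit 29 = 0  t=3,i=1
  ###.. -> .   bit 28 = 0  t=0,i=3
  ##.## -> #   bit 27 = 1  t=4,i=5
  ##.#. -> #   bit 26 = 1  t=2,i=0
  ##..# -> .   bit 25 = 0  t=0,i=10
  ##... -> #   bit 24 = 1  t=0,i=4
  #.### -> #   bit 23 = 1  t=0,i=0
  #.##. -> .   bit 22 = 0  t=1,i=6
  #.#.# -> #   bit 21 = 1  t=2,i=1
  #.#.. -> #   bit 20 = 1  t=2,i=5
  #..## -> #   bit 19 = 1  t=3,i=10
  #..#. -> .   bit 18 = 0  t=0,i=11
  #...# -> .   bit 17 = 0  t=0,i=5
  #.... -> .   bit 16 = 0  t=1,i=9
  .#### -> .   bit 15 = 0  t=0,i=1
  .###. -> .   bit 14 = 0  t=0,i=8
  .##.# -> #   bit 13 = 1  t=2,i=13
  .##.. -> .   bit 12 = 0  t=1,i=0
  .#.## -> #   bit 11 = 1  t=0,i=13
  .#.#. -> .   bit 10 = 0  t=2,i=2
  .#..# -> #   bit 9 = 1  t=2,i=6
  .#... -> .   bit 8 = 0  t=2,i=9
  ..### -> #   bit 7 = 1  t=0,i=7
  ..##. -> #   bit 6 = 1  t=1,i=13
  ..#.# -> .   bit 5 = 0  t=0,i=12
  ..#.. -> #   bit 4 = 1  t=2,i=8
  ...## -> #   bit 3 = 1  t=0,i=6
  ...#. -> #   bit 2 = 1  t=1,i=3
  ....# -> .   bit 1 = 0  t=1,i=11
  ..... -> .   bit 0 = 0  t=1,i=10
  bits 10001101101110000010101011011100 = 2377657052

2377657052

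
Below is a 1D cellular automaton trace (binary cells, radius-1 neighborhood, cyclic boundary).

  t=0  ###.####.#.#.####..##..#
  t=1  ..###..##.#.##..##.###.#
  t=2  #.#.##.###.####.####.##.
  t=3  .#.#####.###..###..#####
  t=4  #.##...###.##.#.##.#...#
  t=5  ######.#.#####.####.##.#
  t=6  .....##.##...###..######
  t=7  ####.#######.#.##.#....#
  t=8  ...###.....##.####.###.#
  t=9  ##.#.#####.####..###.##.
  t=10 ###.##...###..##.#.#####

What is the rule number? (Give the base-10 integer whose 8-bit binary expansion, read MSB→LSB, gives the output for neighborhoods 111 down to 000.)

  ###|.  b7=0 t=0,i=0
  ##.|#  b6=1 t=0,i=2
  #.#|#  b5=1 t=0,i=3
  #..|#  b4=1 t=0,i=17
  .##|#  b3=1 t=0,i=4
  .#.|.  b2=0 t=0,i=9
  ..#|.  b1=0 t=0,i=18
  ...|#  b0=1 t=4,i=5
  bits 01111001 = 121

121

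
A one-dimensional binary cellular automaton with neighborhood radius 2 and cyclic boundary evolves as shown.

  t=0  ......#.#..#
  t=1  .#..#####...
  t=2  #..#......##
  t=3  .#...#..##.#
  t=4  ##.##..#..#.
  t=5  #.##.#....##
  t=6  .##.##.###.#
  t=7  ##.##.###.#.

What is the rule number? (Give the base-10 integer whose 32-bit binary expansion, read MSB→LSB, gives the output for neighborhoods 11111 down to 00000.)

249252910

  ##### -> .   bit 31 = 0  t=1,i=6
  ####. -> .   bit 30 = 0  t=1,i=7
  ###.# -> .   bit 29 = 0  t=5,i=0
  ###.. -> .   bit 28 = 0  t=1,i=8
  ##.## -> #   bit 27 = 1  t=4,i=2
  ##.#. -> #   bit 26 = 1  t=3,i=10
  ##..# -> #   bit 25 = 1  t=2,i=1
  ##... -> .   bit 24 = 0  t=1,i=9
  #.### -> #   bit 23 = 1  t=6,i=7
  #.##. -> #   bit 22 = 1  t=4,i=0
  #.#.# -> .   bit 21 = 0  t=3,i=11
  #.#.. -> #   bit 20 = 1  t=0,i=8
  #..## -> #   bit 19 = 1  t=1,i=3
  #..#. -> .   bit 18 = 0  t=0,i=10
  #...# -> #   bit 17 = 1  t=3,i=3
  #.... -> #   bit 16 = 1  t=0,i=1
  .#### -> .   bit 15 = 0  t=1,i=5
  .###. -> #   bit 14 = 1  t=2,i=11
  .##.# -> .   bit 13 = 0  t=3,i=9
  .##.. -> .   bit 12 = 0  t=4,i=4
  .#.## -> #   bit 11 = 1  t=4,i=11
  .#.#. -> #   bit 10 = 1  t=0,i=7
  .#..# -> .   bit 9 = 0  t=0,i=9
  .#... -> .   bit 8 = 0  t=0,i=0
  ..### -> .   bit 7 = 0  t=1,i=4
  ..##. -> .   bit 6 = 0  t=3,i=8
  ..#.# -> #   bit 5 = 1  t=0,i=6
  ..#.. -> .   bit 4 = 0  t=0,i=11
  ...## -> #   bit 3 = 1  t=2,i=9
  ...#. -> #   bit 2 = 1  t=0,i=5
  ....# -> #   bit 1 = 1  t=0,i=4
  ..... -> .   bit 0 = 0  t=0,i=2
  bits 00001110110110110100110000101110 = 249252910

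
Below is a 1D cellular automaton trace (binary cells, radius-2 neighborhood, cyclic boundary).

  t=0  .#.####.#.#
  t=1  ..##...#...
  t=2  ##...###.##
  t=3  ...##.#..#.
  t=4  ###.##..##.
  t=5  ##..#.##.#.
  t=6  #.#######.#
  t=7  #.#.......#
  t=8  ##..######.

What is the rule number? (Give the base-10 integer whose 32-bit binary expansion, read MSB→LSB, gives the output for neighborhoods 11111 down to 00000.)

114255935

  nb #####: next=.  (t=6,i=4, bit31=0)
  nb ####.: next=.  (t=0,i=5, bit30=0)
  nb ###.#: next=.  (t=0,i=6, bit29=0)
  nb ###..: next=.  (t=2,i=1, bit28=0)
  nb ##.##: next=.  (t=2,i=8, bit27=0)
  nb ##.#.: next=#  (t=0,i=7, bit26=1)
  nb ##..#: next=#  (t=4,i=6, bit25=1)
  nb ##...: next=.  (t=1,i=4, bit24=0)
  nb #.###: next=#  (t=0,i=3, bit23=1)
  nb #.##.: next=#  (t=4,i=4, bit22=1)
  nb #.#.#: next=.  (t=0,i=1, bit21=0)
  nb #.#..: next=.  (t=3,i=6, bit20=0)
  nb #..##: next=#  (t=4,i=7, bit19=1)
  nb #..#.: next=#  (t=3,i=8, bit18=1)
  nb #...#: next=#  (t=1,i=5, bit17=1)
  nb #....: next=#  (t=1,i=9, bit16=1)
  nb .####: next=.  (t=0,i=4, bit15=0)
  nb .###.: next=#  (t=2,i=6, bit14=1)
  nb .##.#: next=#  (t=3,i=4, bit13=1)
  nb .##..: next=.  (t=1,i=3, bit12=0)
  nb .#.##: next=#  (t=0,i=2, bit11=1)
  nb .#.#.: next=.  (t=0,i=0, bit10=0)
  nb .#..#: next=.  (t=3,i=7, bit9=0)
  nb .#...: next=.  (t=1,i=8, bit8=0)
  nb ..###: next=.  (t=2,i=5, bit7=0)
  nb ..##.: next=.  (t=1,i=2, bit6=0)
  nb ..#.#: next=#  (t=5,i=4, bit5=1)
  nb ..#..: next=#  (t=1,i=7, bit4=1)
  nb ...##: next=#  (t=1,i=1, bit3=1)
  nb ...#.: next=#  (t=1,i=6, bit2=1)
  nb ....#: next=#  (t=1,i=0, bit1=1)
  nb .....: next=#  (t=1,i=10, bit0=1)
  bits 00000110110011110110100000111111 = 114255935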